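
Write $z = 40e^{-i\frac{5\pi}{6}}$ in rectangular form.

a = r cos θ = 40 * -sqrt(3)/2 = -20*sqrt(3)
b = r sin θ = 40 * -1/2 = -20
z = -20*sqrt(3) - 20i


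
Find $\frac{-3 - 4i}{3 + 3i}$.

Multiply numerator and denominator by conjugate (3 - 3i):
= (-3 - 4i)(3 - 3i) / (3^2 + 3^2)
= (-21 - 3i) / 18
Divide through by 3: (-7 - i) / 6
= -7/6 - (1/6)i


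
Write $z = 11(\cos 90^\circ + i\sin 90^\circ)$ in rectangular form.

a = r cos θ = 11 * 0 = 0
b = r sin θ = 11 * 1 = 11
z = 11i


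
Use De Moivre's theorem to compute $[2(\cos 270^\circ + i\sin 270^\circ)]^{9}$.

By De Moivre: z^n = r^n(cos(nθ) + i sin(nθ))
= 2^9(cos(9*270°) + i sin(9*270°))
= 512(cos 270° + i sin 270°)
= -512i


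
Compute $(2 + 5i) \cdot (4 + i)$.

(a1*a2 - b1*b2) + (a1*b2 + b1*a2)i
= (8 - 5) + (2 + 20)i
= 3 + 22i


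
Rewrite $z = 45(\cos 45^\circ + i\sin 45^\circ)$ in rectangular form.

a = r cos θ = 45 * sqrt(2)/2 = 45*sqrt(2)/2
b = r sin θ = 45 * sqrt(2)/2 = 45*sqrt(2)/2
z = 45*sqrt(2)/2 + (45*sqrt(2)/2)i


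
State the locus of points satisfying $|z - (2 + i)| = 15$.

|z - z0| = r describes a circle centered at z0 with radius r
Here z0 = 2 + i and r = 15
Locus: Circle centered at (2, 1) with radius 15


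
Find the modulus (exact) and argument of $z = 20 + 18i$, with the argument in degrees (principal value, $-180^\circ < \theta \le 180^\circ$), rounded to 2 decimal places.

|z| = sqrt(20^2 + 18^2) = sqrt(724)
arg(z) = arctan(b/a) = arctan(18/20) (quadrant-adjusted) = 41.99°


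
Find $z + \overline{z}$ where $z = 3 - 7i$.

z + conjugate(z) = (a + bi) + (a - bi) = 2a
= 2 * 3 = 6


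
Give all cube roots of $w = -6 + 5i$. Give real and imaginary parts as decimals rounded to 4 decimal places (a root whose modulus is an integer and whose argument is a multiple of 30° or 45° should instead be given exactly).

|w| = sqrt(61) ≈ 7.810250, arg(w) ≈ 140.194429°
Root modulus = sqrt(61)^(1/3) ≈ 1.984061
Root arguments: θ_k = (arg(w) + 360°k)/3 for k = 0, 1, ..., 2
Compute each root as (root modulus)(cos θ_k + i sin θ_k) using full-precision intermediates, then round to 4 decimal places.
Roots: 1.3599 + 1.4447i, -1.9311 + 0.4554i, 0.5712 - 1.9001i


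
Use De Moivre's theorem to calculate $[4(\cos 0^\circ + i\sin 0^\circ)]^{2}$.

By De Moivre: z^n = r^n(cos(nθ) + i sin(nθ))
= 4^2(cos(2*0°) + i sin(2*0°))
= 16(cos 0° + i sin 0°)
= 16


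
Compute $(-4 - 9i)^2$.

(a + bi)^2 = a^2 - b^2 + 2abi
= (-4)^2 - (-9)^2 + 2*(-4)*(-9)i
= -65 + 72i


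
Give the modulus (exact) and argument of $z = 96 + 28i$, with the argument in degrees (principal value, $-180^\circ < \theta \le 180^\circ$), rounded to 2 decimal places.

|z| = sqrt(96^2 + 28^2) = 100
arg(z) = arctan(b/a) = arctan(28/96) (quadrant-adjusted) = 16.26°


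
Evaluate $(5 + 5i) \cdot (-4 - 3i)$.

(a1*a2 - b1*b2) + (a1*b2 + b1*a2)i
= (-20 - (-15)) + (-15 + (-20))i
= -5 - 35i


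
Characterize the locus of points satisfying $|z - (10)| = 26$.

|z - z0| = r describes a circle centered at z0 with radius r
Here z0 = 10 and r = 26
Locus: Circle centered at (10, 0) with radius 26


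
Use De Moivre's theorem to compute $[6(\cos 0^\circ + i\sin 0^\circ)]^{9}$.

By De Moivre: z^n = r^n(cos(nθ) + i sin(nθ))
= 6^9(cos(9*0°) + i sin(9*0°))
= 10077696(cos 0° + i sin 0°)
= 10077696


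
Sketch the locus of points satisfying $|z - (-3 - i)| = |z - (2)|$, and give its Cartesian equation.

|z - z1| = |z - z2| means z is equidistant from z1 and z2,
i.e. the perpendicular bisector of the segment from (-3, -1) to (2, 0) (midpoint (-1/2, -1/2)).
With z = x + yi, square both sides:
(x - (-3))^2 + (y - (-1))^2 = (x - 2)^2 + (y - 0)^2
The x^2 and y^2 terms cancel: 10x + 2y = 4 - 10 = -6
Simplify: 5x + y = -3
Locus: Perpendicular bisector of the segment from (-3, -1) to (2, 0): the line 5x + y = -3


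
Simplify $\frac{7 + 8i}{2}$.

Divisor is real, so divide each part by 2:
= 7/2 + 4i


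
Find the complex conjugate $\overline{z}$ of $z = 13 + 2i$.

If z = a + bi, then conjugate(z) = a - bi
conjugate(13 + 2i) = 13 - 2i


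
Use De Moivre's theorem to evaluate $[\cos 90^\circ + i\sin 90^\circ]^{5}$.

By De Moivre: z^n = r^n(cos(nθ) + i sin(nθ))
= 1^5(cos(5*90°) + i sin(5*90°))
= 1(cos 90° + i sin 90°)
= i


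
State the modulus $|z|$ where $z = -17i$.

|z| = sqrt(a^2 + b^2) = sqrt(0^2 + (-17)^2) = sqrt(289) = 17


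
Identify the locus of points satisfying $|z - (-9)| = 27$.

|z - z0| = r describes a circle centered at z0 with radius r
Here z0 = -9 and r = 27
Locus: Circle centered at (-9, 0) with radius 27


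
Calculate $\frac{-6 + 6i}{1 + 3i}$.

Multiply numerator and denominator by conjugate (1 - 3i):
= (-6 + 6i)(1 - 3i) / (1^2 + 3^2)
= (12 + 24i) / 10
Divide through by 2: (6 + 12i) / 5
= 6/5 + (12/5)i


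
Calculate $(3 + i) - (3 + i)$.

(3 - 3) + (1 - 1)i = 0


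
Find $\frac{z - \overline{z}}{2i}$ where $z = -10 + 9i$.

z - conjugate(z) = 2bi
(z - conjugate(z))/(2i) = 2bi/(2i) = b = 9


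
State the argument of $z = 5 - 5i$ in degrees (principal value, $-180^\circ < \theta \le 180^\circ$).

θ = arctan(b/a) = arctan(-5/5) (quadrant-adjusted) = -45°


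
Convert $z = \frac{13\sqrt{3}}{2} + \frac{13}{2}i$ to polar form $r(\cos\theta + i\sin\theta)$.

r = |z| = sqrt(a^2 + b^2) = sqrt((13*sqrt(3)/2)^2 + (13/2)^2) = sqrt(507/4 + 169/4) = sqrt(169) = 13
θ = arctan(b/a) = arctan(6.5/11.2583) (quadrant-adjusted) = 30°
z = 13(cos 30° + i sin 30°)


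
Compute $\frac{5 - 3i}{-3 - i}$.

Multiply numerator and denominator by conjugate (-3 + i):
= (5 - 3i)(-3 + i) / ((-3)^2 + (-1)^2)
= (-12 + 14i) / 10
Divide through by 2: (-6 + 7i) / 5
= -6/5 + (7/5)i


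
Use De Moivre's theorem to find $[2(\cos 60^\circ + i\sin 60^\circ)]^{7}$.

By De Moivre: z^n = r^n(cos(nθ) + i sin(nθ))
= 2^7(cos(7*60°) + i sin(7*60°))
= 128(cos 60° + i sin 60°)
= 64 + 64*sqrt(3)i


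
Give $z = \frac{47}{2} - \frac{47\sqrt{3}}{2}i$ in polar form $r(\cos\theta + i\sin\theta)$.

r = |z| = sqrt(a^2 + b^2) = sqrt((47/2)^2 + (-47*sqrt(3)/2)^2) = sqrt(2209/4 + 6627/4) = sqrt(2209) = 47
θ = arctan(b/a) = arctan(-40.7032/23.5) (quadrant-adjusted) = 300°
z = 47(cos 300° + i sin 300°)


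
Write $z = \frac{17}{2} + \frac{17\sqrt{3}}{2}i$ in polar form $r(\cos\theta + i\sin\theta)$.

r = |z| = sqrt(a^2 + b^2) = sqrt((17/2)^2 + (17*sqrt(3)/2)^2) = sqrt(289/4 + 867/4) = sqrt(289) = 17
θ = arctan(b/a) = arctan(14.7224/8.5) (quadrant-adjusted) = 60°
z = 17(cos 60° + i sin 60°)


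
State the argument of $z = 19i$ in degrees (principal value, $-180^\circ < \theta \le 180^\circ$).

a = 0 and b > 0, so z lies on the positive imaginary axis: θ = 90°


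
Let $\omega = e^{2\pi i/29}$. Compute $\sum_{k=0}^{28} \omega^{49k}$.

Let ζ = ω^49 = e^(2πi·49/29). Since 29 ∤ 49, ζ ≠ 1.
Sum = Σ_{k=0}^{28} ζ^k = (ζ^29 - 1)/(ζ - 1) = (ω^{49·29} - 1)/(ζ - 1) = (1 - 1)/(ζ - 1) = 0


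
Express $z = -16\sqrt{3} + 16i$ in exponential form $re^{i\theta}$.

r = |z| = sqrt((-16*sqrt(3))^2 + (16)^2) = sqrt(768 + 256) = sqrt(1024) = 32
θ = arctan(b/a) = arctan(16/-27.7128) (quadrant-adjusted) = 150° = 5π/6
z = 32e^(i*5π/6)


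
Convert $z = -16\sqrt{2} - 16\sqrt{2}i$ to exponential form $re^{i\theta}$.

r = |z| = sqrt((-16*sqrt(2))^2 + (-16*sqrt(2))^2) = sqrt(512 + 512) = sqrt(1024) = 32
θ = arctan(b/a) = arctan(-22.6274/-22.6274) (quadrant-adjusted) = -135° = -3π/4
z = 32e^(-i*3π/4)


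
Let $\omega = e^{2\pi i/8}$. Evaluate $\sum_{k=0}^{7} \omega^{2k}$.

Let ζ = ω^2 = e^(2πi·2/8). Since 8 ∤ 2, ζ ≠ 1.
Sum = Σ_{k=0}^{7} ζ^k = (ζ^8 - 1)/(ζ - 1) = (ω^{2·8} - 1)/(ζ - 1) = (1 - 1)/(ζ - 1) = 0


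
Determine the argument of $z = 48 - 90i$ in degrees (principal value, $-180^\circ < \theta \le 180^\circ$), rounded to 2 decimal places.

θ = arctan(b/a) = arctan(-90/48) (quadrant-adjusted) = -61.93°


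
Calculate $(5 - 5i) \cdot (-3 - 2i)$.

(a1*a2 - b1*b2) + (a1*b2 + b1*a2)i
= (-15 - 10) + (-10 + 15)i
= -25 + 5i


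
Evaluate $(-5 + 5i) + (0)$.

(-5 + 0) + (5 + 0)i = -5 + 5i


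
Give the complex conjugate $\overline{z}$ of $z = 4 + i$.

If z = a + bi, then conjugate(z) = a - bi
conjugate(4 + i) = 4 - i


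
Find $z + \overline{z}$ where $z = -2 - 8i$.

z + conjugate(z) = (a + bi) + (a - bi) = 2a
= 2 * (-2) = -4


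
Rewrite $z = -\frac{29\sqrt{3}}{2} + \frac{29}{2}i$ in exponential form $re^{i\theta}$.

r = |z| = sqrt((-29*sqrt(3)/2)^2 + (29/2)^2) = sqrt(2523/4 + 841/4) = sqrt(841) = 29
θ = arctan(b/a) = arctan(14.5/-25.1147) (quadrant-adjusted) = 150° = 5π/6
z = 29e^(i*5π/6)


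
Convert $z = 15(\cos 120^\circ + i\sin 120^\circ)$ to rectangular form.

a = r cos θ = 15 * -1/2 = -15/2
b = r sin θ = 15 * sqrt(3)/2 = 15*sqrt(3)/2
z = -15/2 + (15*sqrt(3)/2)i


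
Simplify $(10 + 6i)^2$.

(a + bi)^2 = a^2 - b^2 + 2abi
= 10^2 - 6^2 + 2*10*6i
= 64 + 120i


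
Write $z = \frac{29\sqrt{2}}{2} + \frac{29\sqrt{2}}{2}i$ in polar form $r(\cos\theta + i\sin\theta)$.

r = |z| = sqrt(a^2 + b^2) = sqrt((29*sqrt(2)/2)^2 + (29*sqrt(2)/2)^2) = sqrt(841/2 + 841/2) = sqrt(841) = 29
θ = arctan(b/a) = arctan(20.5061/20.5061) (quadrant-adjusted) = 45°
z = 29(cos 45° + i sin 45°)


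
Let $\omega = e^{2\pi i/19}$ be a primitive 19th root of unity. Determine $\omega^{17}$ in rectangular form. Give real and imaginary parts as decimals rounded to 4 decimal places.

ω^17 = e^(2πi·17/19) = e^(i·34π/19)
= cos(34π/19) + i sin(34π/19)
= 0.7891 - 0.6142i


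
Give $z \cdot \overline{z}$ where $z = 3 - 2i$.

z * conjugate(z) = |z|^2 = a^2 + b^2
= 3^2 + (-2)^2 = 13


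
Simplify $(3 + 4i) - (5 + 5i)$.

(3 - 5) + (4 - 5)i = -2 - i


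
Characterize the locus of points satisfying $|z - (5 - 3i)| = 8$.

|z - z0| = r describes a circle centered at z0 with radius r
Here z0 = 5 - 3i and r = 8
Locus: Circle centered at (5, -3) with radius 8


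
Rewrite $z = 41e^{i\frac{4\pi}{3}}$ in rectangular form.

a = r cos θ = 41 * -1/2 = -41/2
b = r sin θ = 41 * -sqrt(3)/2 = -41*sqrt(3)/2
z = -41/2 - (41*sqrt(3)/2)i


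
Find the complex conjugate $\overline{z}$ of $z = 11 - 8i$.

If z = a + bi, then conjugate(z) = a - bi
conjugate(11 - 8i) = 11 + 8i


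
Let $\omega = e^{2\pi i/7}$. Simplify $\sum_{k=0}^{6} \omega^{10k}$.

Let ζ = ω^10 = e^(2πi·10/7). Since 7 ∤ 10, ζ ≠ 1.
Sum = Σ_{k=0}^{6} ζ^k = (ζ^7 - 1)/(ζ - 1) = (ω^{10·7} - 1)/(ζ - 1) = (1 - 1)/(ζ - 1) = 0


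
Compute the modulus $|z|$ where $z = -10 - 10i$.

|z| = sqrt(a^2 + b^2) = sqrt((-10)^2 + (-10)^2) = sqrt(200) = sqrt(200)


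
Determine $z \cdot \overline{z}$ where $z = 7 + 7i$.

z * conjugate(z) = |z|^2 = a^2 + b^2
= 7^2 + 7^2 = 98


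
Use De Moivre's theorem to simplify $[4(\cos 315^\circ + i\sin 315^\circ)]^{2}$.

By De Moivre: z^n = r^n(cos(nθ) + i sin(nθ))
= 4^2(cos(2*315°) + i sin(2*315°))
= 16(cos 270° + i sin 270°)
= -16i


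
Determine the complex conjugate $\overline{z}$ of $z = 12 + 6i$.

If z = a + bi, then conjugate(z) = a - bi
conjugate(12 + 6i) = 12 - 6i


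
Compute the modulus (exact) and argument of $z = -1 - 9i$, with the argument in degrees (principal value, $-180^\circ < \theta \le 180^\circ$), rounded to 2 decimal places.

|z| = sqrt((-1)^2 + (-9)^2) = sqrt(82)
arg(z) = arctan(b/a) = arctan(-9/-1) (quadrant-adjusted) = -96.34°


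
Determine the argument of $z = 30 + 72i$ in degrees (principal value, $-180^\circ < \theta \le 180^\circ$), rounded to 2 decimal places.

θ = arctan(b/a) = arctan(72/30) (quadrant-adjusted) = 67.38°


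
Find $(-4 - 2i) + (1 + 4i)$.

(-4 + 1) + (-2 + 4)i = -3 + 2i


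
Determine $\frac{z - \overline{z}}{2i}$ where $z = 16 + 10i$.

z - conjugate(z) = 2bi
(z - conjugate(z))/(2i) = 2bi/(2i) = b = 10


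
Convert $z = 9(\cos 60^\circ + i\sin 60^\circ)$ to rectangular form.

a = r cos θ = 9 * 1/2 = 9/2
b = r sin θ = 9 * sqrt(3)/2 = 9*sqrt(3)/2
z = 9/2 + (9*sqrt(3)/2)i


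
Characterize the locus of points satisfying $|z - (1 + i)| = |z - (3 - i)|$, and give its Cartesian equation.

|z - z1| = |z - z2| means z is equidistant from z1 and z2,
i.e. the perpendicular bisector of the segment from (1, 1) to (3, -1) (midpoint (2, 0)).
With z = x + yi, square both sides:
(x - 1)^2 + (y - 1)^2 = (x - 3)^2 + (y - (-1))^2
The x^2 and y^2 terms cancel: 4x + (-4)y = 10 - 2 = 8
Simplify: x - y = 2
Locus: Perpendicular bisector of the segment from (1, 1) to (3, -1): the line x - y = 2


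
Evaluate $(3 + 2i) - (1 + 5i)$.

(3 - 1) + (2 - 5)i = 2 - 3i


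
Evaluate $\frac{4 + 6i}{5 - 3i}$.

Multiply numerator and denominator by conjugate (5 + 3i):
= (4 + 6i)(5 + 3i) / (5^2 + (-3)^2)
= (2 + 42i) / 34
Divide through by 2: (1 + 21i) / 17
= 1/17 + (21/17)i


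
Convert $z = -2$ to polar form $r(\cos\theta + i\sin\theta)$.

r = |z| = sqrt(a^2 + b^2) = sqrt((-2)^2 + (0)^2) = sqrt(4 + 0) = sqrt(4) = 2
b = 0 and a < 0, so z lies on the negative real axis: θ = 180°
z = 2(cos 180° + i sin 180°)


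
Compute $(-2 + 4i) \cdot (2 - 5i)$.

(a1*a2 - b1*b2) + (a1*b2 + b1*a2)i
= (-4 - (-20)) + (10 + 8)i
= 16 + 18i


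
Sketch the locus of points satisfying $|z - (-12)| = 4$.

|z - z0| = r describes a circle centered at z0 with radius r
Here z0 = -12 and r = 4
Locus: Circle centered at (-12, 0) with radius 4


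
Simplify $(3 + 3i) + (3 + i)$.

(3 + 3) + (3 + 1)i = 6 + 4i


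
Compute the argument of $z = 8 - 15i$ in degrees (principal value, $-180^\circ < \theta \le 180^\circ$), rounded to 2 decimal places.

θ = arctan(b/a) = arctan(-15/8) (quadrant-adjusted) = -61.93°


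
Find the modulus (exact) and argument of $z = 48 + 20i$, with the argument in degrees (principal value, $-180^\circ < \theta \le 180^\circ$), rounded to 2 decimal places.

|z| = sqrt(48^2 + 20^2) = 52
arg(z) = arctan(b/a) = arctan(20/48) (quadrant-adjusted) = 22.62°


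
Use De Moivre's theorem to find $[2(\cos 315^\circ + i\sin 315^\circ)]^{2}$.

By De Moivre: z^n = r^n(cos(nθ) + i sin(nθ))
= 2^2(cos(2*315°) + i sin(2*315°))
= 4(cos 270° + i sin 270°)
= -4i


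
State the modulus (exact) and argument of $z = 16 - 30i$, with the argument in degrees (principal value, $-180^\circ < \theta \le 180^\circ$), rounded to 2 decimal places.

|z| = sqrt(16^2 + (-30)^2) = 34
arg(z) = arctan(b/a) = arctan(-30/16) (quadrant-adjusted) = -61.93°


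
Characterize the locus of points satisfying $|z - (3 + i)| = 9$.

|z - z0| = r describes a circle centered at z0 with radius r
Here z0 = 3 + i and r = 9
Locus: Circle centered at (3, 1) with radius 9


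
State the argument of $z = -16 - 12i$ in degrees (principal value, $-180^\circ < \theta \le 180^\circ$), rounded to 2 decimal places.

θ = arctan(b/a) = arctan(-12/-16) (quadrant-adjusted) = -143.13°


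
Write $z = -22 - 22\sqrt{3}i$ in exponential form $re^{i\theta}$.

r = |z| = sqrt((-22)^2 + (-22*sqrt(3))^2) = sqrt(484 + 1452) = sqrt(1936) = 44
θ = arctan(b/a) = arctan(-38.1051/-22) (quadrant-adjusted) = 240° = 4π/3
z = 44e^(i*4π/3)


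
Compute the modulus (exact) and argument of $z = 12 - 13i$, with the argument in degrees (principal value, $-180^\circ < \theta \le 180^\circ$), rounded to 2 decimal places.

|z| = sqrt(12^2 + (-13)^2) = sqrt(313)
arg(z) = arctan(b/a) = arctan(-13/12) (quadrant-adjusted) = -47.29°


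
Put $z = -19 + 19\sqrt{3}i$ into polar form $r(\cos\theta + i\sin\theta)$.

r = |z| = sqrt(a^2 + b^2) = sqrt((-19)^2 + (19*sqrt(3))^2) = sqrt(361 + 1083) = sqrt(1444) = 38
θ = arctan(b/a) = arctan(32.909/-19) (quadrant-adjusted) = 120°
z = 38(cos 120° + i sin 120°)


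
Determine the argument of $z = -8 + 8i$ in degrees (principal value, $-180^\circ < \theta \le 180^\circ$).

θ = arctan(b/a) = arctan(8/-8) (quadrant-adjusted) = 135°


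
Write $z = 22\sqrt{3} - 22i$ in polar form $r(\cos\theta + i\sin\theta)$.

r = |z| = sqrt(a^2 + b^2) = sqrt((22*sqrt(3))^2 + (-22)^2) = sqrt(1452 + 484) = sqrt(1936) = 44
θ = arctan(b/a) = arctan(-22/38.1051) (quadrant-adjusted) = 330°
z = 44(cos 330° + i sin 330°)


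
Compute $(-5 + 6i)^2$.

(a + bi)^2 = a^2 - b^2 + 2abi
= (-5)^2 - 6^2 + 2*(-5)*6i
= -11 - 60i


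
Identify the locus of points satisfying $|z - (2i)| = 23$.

|z - z0| = r describes a circle centered at z0 with radius r
Here z0 = 2i and r = 23
Locus: Circle centered at (0, 2) with radius 23


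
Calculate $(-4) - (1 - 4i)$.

(-4 - 1) + (0 - (-4))i = -5 + 4i


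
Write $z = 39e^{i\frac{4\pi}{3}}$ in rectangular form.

a = r cos θ = 39 * -1/2 = -39/2
b = r sin θ = 39 * -sqrt(3)/2 = -39*sqrt(3)/2
z = -39/2 - (39*sqrt(3)/2)i


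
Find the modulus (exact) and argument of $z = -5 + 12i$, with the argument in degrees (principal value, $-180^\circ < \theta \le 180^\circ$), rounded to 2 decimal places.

|z| = sqrt((-5)^2 + 12^2) = 13
arg(z) = arctan(b/a) = arctan(12/-5) (quadrant-adjusted) = 112.62°


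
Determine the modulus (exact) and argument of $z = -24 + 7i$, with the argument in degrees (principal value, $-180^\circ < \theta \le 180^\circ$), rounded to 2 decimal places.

|z| = sqrt((-24)^2 + 7^2) = 25
arg(z) = arctan(b/a) = arctan(7/-24) (quadrant-adjusted) = 163.74°


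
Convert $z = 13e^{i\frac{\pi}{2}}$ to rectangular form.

a = r cos θ = 13 * 0 = 0
b = r sin θ = 13 * 1 = 13
z = 13i


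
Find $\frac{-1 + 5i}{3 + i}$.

Multiply numerator and denominator by conjugate (3 - i):
= (-1 + 5i)(3 - i) / (3^2 + 1^2)
= (2 + 16i) / 10
Divide through by 2: (1 + 8i) / 5
= 1/5 + (8/5)i


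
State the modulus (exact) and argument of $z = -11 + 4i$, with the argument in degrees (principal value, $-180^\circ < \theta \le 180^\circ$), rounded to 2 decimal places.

|z| = sqrt((-11)^2 + 4^2) = sqrt(137)
arg(z) = arctan(b/a) = arctan(4/-11) (quadrant-adjusted) = 160.02°


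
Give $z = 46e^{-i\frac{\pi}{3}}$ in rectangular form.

a = r cos θ = 46 * 1/2 = 23
b = r sin θ = 46 * -sqrt(3)/2 = -23*sqrt(3)
z = 23 - 23*sqrt(3)i


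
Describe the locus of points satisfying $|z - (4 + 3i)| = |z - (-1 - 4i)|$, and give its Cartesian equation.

|z - z1| = |z - z2| means z is equidistant from z1 and z2,
i.e. the perpendicular bisector of the segment from (4, 3) to (-1, -4) (midpoint (3/2, -1/2)).
With z = x + yi, square both sides:
(x - 4)^2 + (y - 3)^2 = (x - (-1))^2 + (y - (-4))^2
The x^2 and y^2 terms cancel: -10x + (-14)y = 17 - 25 = -8
Simplify: 5x + 7y = 4
Locus: Perpendicular bisector of the segment from (4, 3) to (-1, -4): the line 5x + 7y = 4


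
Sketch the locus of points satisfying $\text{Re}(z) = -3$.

Re(z) = x where z = x + yi; the equation x = -3 is satisfied by all points with that x-coordinate
Locus: Vertical line x = -3


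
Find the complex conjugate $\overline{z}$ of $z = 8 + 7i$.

If z = a + bi, then conjugate(z) = a - bi
conjugate(8 + 7i) = 8 - 7i


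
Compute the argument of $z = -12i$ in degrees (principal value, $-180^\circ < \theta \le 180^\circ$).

a = 0 and b < 0, so z lies on the negative imaginary axis: θ = -90°


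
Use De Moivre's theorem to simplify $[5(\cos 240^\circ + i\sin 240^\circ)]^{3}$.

By De Moivre: z^n = r^n(cos(nθ) + i sin(nθ))
= 5^3(cos(3*240°) + i sin(3*240°))
= 125(cos 0° + i sin 0°)
= 125


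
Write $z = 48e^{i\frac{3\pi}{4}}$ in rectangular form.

a = r cos θ = 48 * -sqrt(2)/2 = -24*sqrt(2)
b = r sin θ = 48 * sqrt(2)/2 = 24*sqrt(2)
z = -24*sqrt(2) + 24*sqrt(2)i


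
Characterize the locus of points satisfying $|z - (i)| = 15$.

|z - z0| = r describes a circle centered at z0 with radius r
Here z0 = i and r = 15
Locus: Circle centered at (0, 1) with radius 15


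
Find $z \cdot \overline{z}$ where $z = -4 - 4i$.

z * conjugate(z) = |z|^2 = a^2 + b^2
= (-4)^2 + (-4)^2 = 32


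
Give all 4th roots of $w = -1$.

|w| = 1, arg(w) = 180°
Root modulus = 1^(1/4) = 1
Root arguments: θ_k = (180° + 360°k)/4 for k = 0, 1, ..., 3
Roots: sqrt(2)/2 + (sqrt(2)/2)i, -sqrt(2)/2 + (sqrt(2)/2)i, -sqrt(2)/2 - (sqrt(2)/2)i, sqrt(2)/2 - (sqrt(2)/2)i


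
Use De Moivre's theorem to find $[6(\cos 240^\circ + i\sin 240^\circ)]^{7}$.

By De Moivre: z^n = r^n(cos(nθ) + i sin(nθ))
= 6^7(cos(7*240°) + i sin(7*240°))
= 279936(cos 240° + i sin 240°)
= -139968 - 139968*sqrt(3)i


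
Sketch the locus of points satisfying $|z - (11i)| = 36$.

|z - z0| = r describes a circle centered at z0 with radius r
Here z0 = 11i and r = 36
Locus: Circle centered at (0, 11) with radius 36


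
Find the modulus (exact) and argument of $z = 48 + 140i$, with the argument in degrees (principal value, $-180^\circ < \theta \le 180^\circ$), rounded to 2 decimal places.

|z| = sqrt(48^2 + 140^2) = 148
arg(z) = arctan(b/a) = arctan(140/48) (quadrant-adjusted) = 71.08°


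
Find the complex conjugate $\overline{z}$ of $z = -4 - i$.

If z = a + bi, then conjugate(z) = a - bi
conjugate(-4 - i) = -4 + i


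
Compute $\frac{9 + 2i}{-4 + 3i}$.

Multiply numerator and denominator by conjugate (-4 - 3i):
= (9 + 2i)(-4 - 3i) / ((-4)^2 + 3^2)
= (-30 - 35i) / 25
Divide through by 5: (-6 - 7i) / 5
= -6/5 - (7/5)i


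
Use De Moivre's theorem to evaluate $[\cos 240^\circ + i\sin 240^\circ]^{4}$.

By De Moivre: z^n = r^n(cos(nθ) + i sin(nθ))
= 1^4(cos(4*240°) + i sin(4*240°))
= 1(cos 240° + i sin 240°)
= -1/2 - (sqrt(3)/2)i


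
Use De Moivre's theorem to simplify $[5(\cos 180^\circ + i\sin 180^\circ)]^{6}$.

By De Moivre: z^n = r^n(cos(nθ) + i sin(nθ))
= 5^6(cos(6*180°) + i sin(6*180°))
= 15625(cos 0° + i sin 0°)
= 15625


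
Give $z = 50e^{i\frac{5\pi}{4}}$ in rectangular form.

a = r cos θ = 50 * -sqrt(2)/2 = -25*sqrt(2)
b = r sin θ = 50 * -sqrt(2)/2 = -25*sqrt(2)
z = -25*sqrt(2) - 25*sqrt(2)i


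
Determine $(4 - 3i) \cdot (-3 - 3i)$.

(a1*a2 - b1*b2) + (a1*b2 + b1*a2)i
= (-12 - 9) + (-12 + 9)i
= -21 - 3i


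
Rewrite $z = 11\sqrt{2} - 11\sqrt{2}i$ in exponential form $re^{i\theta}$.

r = |z| = sqrt((11*sqrt(2))^2 + (-11*sqrt(2))^2) = sqrt(242 + 242) = sqrt(484) = 22
θ = arctan(b/a) = arctan(-15.5563/15.5563) (quadrant-adjusted) = -45° = -π/4
z = 22e^(-i*π/4)


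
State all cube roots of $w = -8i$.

|w| = 8, arg(w) = 270°
Root modulus = 8^(1/3) = 2
Root arguments: θ_k = (270° + 360°k)/3 for k = 0, 1, ..., 2
Roots: 2i, -sqrt(3) - i, sqrt(3) - i


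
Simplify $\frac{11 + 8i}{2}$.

Divisor is real, so divide each part by 2:
= 11/2 + 4i


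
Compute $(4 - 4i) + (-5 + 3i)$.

(4 + (-5)) + (-4 + 3)i = -1 - i


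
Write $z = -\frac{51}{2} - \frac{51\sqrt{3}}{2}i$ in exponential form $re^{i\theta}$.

r = |z| = sqrt((-51/2)^2 + (-51*sqrt(3)/2)^2) = sqrt(2601/4 + 7803/4) = sqrt(2601) = 51
θ = arctan(b/a) = arctan(-44.1673/-25.5) (quadrant-adjusted) = 240° = 4π/3
z = 51e^(i*4π/3)


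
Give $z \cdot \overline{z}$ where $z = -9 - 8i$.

z * conjugate(z) = |z|^2 = a^2 + b^2
= (-9)^2 + (-8)^2 = 145


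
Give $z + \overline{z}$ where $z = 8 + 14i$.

z + conjugate(z) = (a + bi) + (a - bi) = 2a
= 2 * 8 = 16


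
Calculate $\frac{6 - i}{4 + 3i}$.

Multiply numerator and denominator by conjugate (4 - 3i):
= (6 - i)(4 - 3i) / (4^2 + 3^2)
= (21 - 22i) / 25
= 21/25 - (22/25)i


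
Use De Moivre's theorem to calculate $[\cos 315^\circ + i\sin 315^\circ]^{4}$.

By De Moivre: z^n = r^n(cos(nθ) + i sin(nθ))
= 1^4(cos(4*315°) + i sin(4*315°))
= 1(cos 180° + i sin 180°)
= -1


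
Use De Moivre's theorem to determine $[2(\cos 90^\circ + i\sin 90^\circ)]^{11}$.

By De Moivre: z^n = r^n(cos(nθ) + i sin(nθ))
= 2^11(cos(11*90°) + i sin(11*90°))
= 2048(cos 270° + i sin 270°)
= -2048i


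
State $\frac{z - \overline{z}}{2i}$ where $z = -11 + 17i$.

z - conjugate(z) = 2bi
(z - conjugate(z))/(2i) = 2bi/(2i) = b = 17


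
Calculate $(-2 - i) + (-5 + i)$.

(-2 + (-5)) + (-1 + 1)i = -7


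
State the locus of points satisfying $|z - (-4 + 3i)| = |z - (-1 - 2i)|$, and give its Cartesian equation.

|z - z1| = |z - z2| means z is equidistant from z1 and z2,
i.e. the perpendicular bisector of the segment from (-4, 3) to (-1, -2) (midpoint (-5/2, 1/2)).
With z = x + yi, square both sides:
(x - (-4))^2 + (y - 3)^2 = (x - (-1))^2 + (y - (-2))^2
The x^2 and y^2 terms cancel: 6x + (-10)y = 5 - 25 = -20
Simplify: 3x - 5y = -10
Locus: Perpendicular bisector of the segment from (-4, 3) to (-1, -2): the line 3x - 5y = -10


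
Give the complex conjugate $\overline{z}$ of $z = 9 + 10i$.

If z = a + bi, then conjugate(z) = a - bi
conjugate(9 + 10i) = 9 - 10i


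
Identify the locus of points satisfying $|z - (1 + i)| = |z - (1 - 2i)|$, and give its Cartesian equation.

|z - z1| = |z - z2| means z is equidistant from z1 and z2,
i.e. the perpendicular bisector of the segment from (1, 1) to (1, -2) (midpoint (1, -1/2)).
With z = x + yi, square both sides:
(x - 1)^2 + (y - 1)^2 = (x - 1)^2 + (y - (-2))^2
The x^2 and y^2 terms cancel: 0x + (-6)y = 5 - 2 = 3
Simplify: y = -1/2
Locus: Perpendicular bisector of the segment from (1, 1) to (1, -2): the line y = -1/2


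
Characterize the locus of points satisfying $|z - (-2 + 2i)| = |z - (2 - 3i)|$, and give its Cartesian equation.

|z - z1| = |z - z2| means z is equidistant from z1 and z2,
i.e. the perpendicular bisector of the segment from (-2, 2) to (2, -3) (midpoint (0, -1/2)).
With z = x + yi, square both sides:
(x - (-2))^2 + (y - 2)^2 = (x - 2)^2 + (y - (-3))^2
The x^2 and y^2 terms cancel: 8x + (-10)y = 13 - 8 = 5
Simplify: 8x - 10y = 5
Locus: Perpendicular bisector of the segment from (-2, 2) to (2, -3): the line 8x - 10y = 5


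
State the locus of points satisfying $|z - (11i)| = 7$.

|z - z0| = r describes a circle centered at z0 with radius r
Here z0 = 11i and r = 7
Locus: Circle centered at (0, 11) with radius 7


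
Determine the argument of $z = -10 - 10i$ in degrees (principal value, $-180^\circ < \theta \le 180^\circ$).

θ = arctan(b/a) = arctan(-10/-10) (quadrant-adjusted) = -135°


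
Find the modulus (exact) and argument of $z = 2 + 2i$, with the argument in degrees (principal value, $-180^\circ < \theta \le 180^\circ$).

|z| = sqrt(2^2 + 2^2) = sqrt(8)
arg(z) = arctan(b/a) = arctan(2/2) (quadrant-adjusted) = 45°


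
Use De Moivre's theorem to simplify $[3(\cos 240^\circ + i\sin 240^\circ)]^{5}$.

By De Moivre: z^n = r^n(cos(nθ) + i sin(nθ))
= 3^5(cos(5*240°) + i sin(5*240°))
= 243(cos 120° + i sin 120°)
= -243/2 + (243*sqrt(3)/2)i


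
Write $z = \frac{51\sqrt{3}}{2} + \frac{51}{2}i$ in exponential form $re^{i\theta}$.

r = |z| = sqrt((51*sqrt(3)/2)^2 + (51/2)^2) = sqrt(7803/4 + 2601/4) = sqrt(2601) = 51
θ = arctan(b/a) = arctan(25.5/44.1673) (quadrant-adjusted) = 30° = π/6
z = 51e^(i*π/6)


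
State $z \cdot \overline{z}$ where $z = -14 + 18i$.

z * conjugate(z) = |z|^2 = a^2 + b^2
= (-14)^2 + 18^2 = 520


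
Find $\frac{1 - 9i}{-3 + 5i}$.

Multiply numerator and denominator by conjugate (-3 - 5i):
= (1 - 9i)(-3 - 5i) / ((-3)^2 + 5^2)
= (-48 + 22i) / 34
Divide through by 2: (-24 + 11i) / 17
= -24/17 + (11/17)i


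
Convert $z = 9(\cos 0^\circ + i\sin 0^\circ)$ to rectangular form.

a = r cos θ = 9 * 1 = 9
b = r sin θ = 9 * 0 = 0
z = 9


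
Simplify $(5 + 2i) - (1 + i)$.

(5 - 1) + (2 - 1)i = 4 + i


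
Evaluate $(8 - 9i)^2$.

(a + bi)^2 = a^2 - b^2 + 2abi
= 8^2 - (-9)^2 + 2*8*(-9)i
= -17 - 144i


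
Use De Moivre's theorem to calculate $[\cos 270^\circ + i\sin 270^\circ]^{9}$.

By De Moivre: z^n = r^n(cos(nθ) + i sin(nθ))
= 1^9(cos(9*270°) + i sin(9*270°))
= 1(cos 270° + i sin 270°)
= -i


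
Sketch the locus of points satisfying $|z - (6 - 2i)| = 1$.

|z - z0| = r describes a circle centered at z0 with radius r
Here z0 = 6 - 2i and r = 1
Locus: Circle centered at (6, -2) with radius 1


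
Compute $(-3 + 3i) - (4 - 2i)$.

(-3 - 4) + (3 - (-2))i = -7 + 5i


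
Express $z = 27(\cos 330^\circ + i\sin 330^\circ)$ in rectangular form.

a = r cos θ = 27 * sqrt(3)/2 = 27*sqrt(3)/2
b = r sin θ = 27 * -1/2 = -27/2
z = 27*sqrt(3)/2 - (27/2)i


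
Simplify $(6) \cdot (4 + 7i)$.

(a1*a2 - b1*b2) + (a1*b2 + b1*a2)i
= (24 - 0) + (42 + 0)i
= 24 + 42i


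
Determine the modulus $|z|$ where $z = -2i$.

|z| = sqrt(a^2 + b^2) = sqrt(0^2 + (-2)^2) = sqrt(4) = 2


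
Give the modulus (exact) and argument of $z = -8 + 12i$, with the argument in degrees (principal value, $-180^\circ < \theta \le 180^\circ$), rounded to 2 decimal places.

|z| = sqrt((-8)^2 + 12^2) = sqrt(208)
arg(z) = arctan(b/a) = arctan(12/-8) (quadrant-adjusted) = 123.69°


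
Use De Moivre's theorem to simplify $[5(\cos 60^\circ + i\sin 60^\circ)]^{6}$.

By De Moivre: z^n = r^n(cos(nθ) + i sin(nθ))
= 5^6(cos(6*60°) + i sin(6*60°))
= 15625(cos 0° + i sin 0°)
= 15625


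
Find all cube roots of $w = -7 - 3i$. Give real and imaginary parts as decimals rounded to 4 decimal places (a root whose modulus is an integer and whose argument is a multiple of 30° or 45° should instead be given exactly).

|w| = sqrt(58) ≈ 7.615773, arg(w) ≈ 203.198591°
Root modulus = sqrt(58)^(1/3) ≈ 1.967454
Root arguments: θ_k = (arg(w) + 360°k)/3 for k = 0, 1, ..., 2
Compute each root as (root modulus)(cos θ_k + i sin θ_k) using full-precision intermediates, then round to 4 decimal places.
Roots: 0.7455 + 1.8207i, -1.9496 - 0.2647i, 1.2040 - 1.5560i


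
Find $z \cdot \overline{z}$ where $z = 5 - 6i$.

z * conjugate(z) = |z|^2 = a^2 + b^2
= 5^2 + (-6)^2 = 61


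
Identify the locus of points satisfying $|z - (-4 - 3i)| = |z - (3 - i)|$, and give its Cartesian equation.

|z - z1| = |z - z2| means z is equidistant from z1 and z2,
i.e. the perpendicular bisector of the segment from (-4, -3) to (3, -1) (midpoint (-1/2, -2)).
With z = x + yi, square both sides:
(x - (-4))^2 + (y - (-3))^2 = (x - 3)^2 + (y - (-1))^2
The x^2 and y^2 terms cancel: 14x + 4y = 10 - 25 = -15
Simplify: 14x + 4y = -15
Locus: Perpendicular bisector of the segment from (-4, -3) to (3, -1): the line 14x + 4y = -15


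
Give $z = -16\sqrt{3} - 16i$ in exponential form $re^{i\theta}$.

r = |z| = sqrt((-16*sqrt(3))^2 + (-16)^2) = sqrt(768 + 256) = sqrt(1024) = 32
θ = arctan(b/a) = arctan(-16/-27.7128) (quadrant-adjusted) = 210° = 7π/6
z = 32e^(i*7π/6)


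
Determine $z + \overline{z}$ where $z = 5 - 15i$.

z + conjugate(z) = (a + bi) + (a - bi) = 2a
= 2 * 5 = 10


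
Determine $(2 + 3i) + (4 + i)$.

(2 + 4) + (3 + 1)i = 6 + 4i


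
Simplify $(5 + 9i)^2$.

(a + bi)^2 = a^2 - b^2 + 2abi
= 5^2 - 9^2 + 2*5*9i
= -56 + 90i


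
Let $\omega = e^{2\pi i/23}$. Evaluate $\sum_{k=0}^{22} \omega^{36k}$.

Let ζ = ω^36 = e^(2πi·36/23). Since 23 ∤ 36, ζ ≠ 1.
Sum = Σ_{k=0}^{22} ζ^k = (ζ^23 - 1)/(ζ - 1) = (ω^{36·23} - 1)/(ζ - 1) = (1 - 1)/(ζ - 1) = 0


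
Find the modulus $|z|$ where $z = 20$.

|z| = sqrt(a^2 + b^2) = sqrt(20^2 + 0^2) = sqrt(400) = 20


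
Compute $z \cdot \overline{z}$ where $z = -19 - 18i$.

z * conjugate(z) = |z|^2 = a^2 + b^2
= (-19)^2 + (-18)^2 = 685


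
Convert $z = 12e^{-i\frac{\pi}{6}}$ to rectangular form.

a = r cos θ = 12 * sqrt(3)/2 = 6*sqrt(3)
b = r sin θ = 12 * -1/2 = -6
z = 6*sqrt(3) - 6i


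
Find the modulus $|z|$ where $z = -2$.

|z| = sqrt(a^2 + b^2) = sqrt((-2)^2 + 0^2) = sqrt(4) = 2


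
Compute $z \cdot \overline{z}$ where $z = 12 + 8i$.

z * conjugate(z) = |z|^2 = a^2 + b^2
= 12^2 + 8^2 = 208


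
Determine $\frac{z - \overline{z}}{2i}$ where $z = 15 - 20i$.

z - conjugate(z) = 2bi
(z - conjugate(z))/(2i) = 2bi/(2i) = b = -20


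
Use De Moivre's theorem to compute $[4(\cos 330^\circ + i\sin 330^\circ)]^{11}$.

By De Moivre: z^n = r^n(cos(nθ) + i sin(nθ))
= 4^11(cos(11*330°) + i sin(11*330°))
= 4194304(cos 30° + i sin 30°)
= 2097152*sqrt(3) + 2097152i


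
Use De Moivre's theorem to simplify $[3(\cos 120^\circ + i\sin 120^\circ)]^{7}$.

By De Moivre: z^n = r^n(cos(nθ) + i sin(nθ))
= 3^7(cos(7*120°) + i sin(7*120°))
= 2187(cos 120° + i sin 120°)
= -2187/2 + (2187*sqrt(3)/2)i


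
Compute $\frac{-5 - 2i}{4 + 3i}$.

Multiply numerator and denominator by conjugate (4 - 3i):
= (-5 - 2i)(4 - 3i) / (4^2 + 3^2)
= (-26 + 7i) / 25
= -26/25 + (7/25)i


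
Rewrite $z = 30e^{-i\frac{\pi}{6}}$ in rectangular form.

a = r cos θ = 30 * sqrt(3)/2 = 15*sqrt(3)
b = r sin θ = 30 * -1/2 = -15
z = 15*sqrt(3) - 15i


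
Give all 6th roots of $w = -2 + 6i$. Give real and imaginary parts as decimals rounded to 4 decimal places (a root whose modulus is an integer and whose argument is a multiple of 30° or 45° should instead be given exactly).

|w| = sqrt(40) ≈ 6.324555, arg(w) ≈ 108.434949°
Root modulus = sqrt(40)^(1/6) ≈ 1.359894
Root arguments: θ_k = (arg(w) + 360°k)/6 for k = 0, 1, ..., 5
Compute each root as (root modulus)(cos θ_k + i sin θ_k) using full-precision intermediates, then round to 4 decimal places.
Roots: 1.2928 + 0.4219i, 0.2811 + 1.3305i, -1.0117 + 0.9087i, -1.2928 - 0.4219i, -0.2811 - 1.3305i, 1.0117 - 0.9087i


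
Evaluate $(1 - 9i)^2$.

(a + bi)^2 = a^2 - b^2 + 2abi
= 1^2 - (-9)^2 + 2*1*(-9)i
= -80 - 18i


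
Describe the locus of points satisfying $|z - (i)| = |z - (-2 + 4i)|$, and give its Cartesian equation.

|z - z1| = |z - z2| means z is equidistant from z1 and z2,
i.e. the perpendicular bisector of the segment from (0, 1) to (-2, 4) (midpoint (-1, 5/2)).
With z = x + yi, square both sides:
(x - 0)^2 + (y - 1)^2 = (x - (-2))^2 + (y - 4)^2
The x^2 and y^2 terms cancel: -4x + 6y = 20 - 1 = 19
Simplify: 4x - 6y = -19
Locus: Perpendicular bisector of the segment from (0, 1) to (-2, 4): the line 4x - 6y = -19


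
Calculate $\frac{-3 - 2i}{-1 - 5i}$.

Multiply numerator and denominator by conjugate (-1 + 5i):
= (-3 - 2i)(-1 + 5i) / ((-1)^2 + (-5)^2)
= (13 - 13i) / 26
Divide through by 13: (1 - i) / 2
= 1/2 - (1/2)i


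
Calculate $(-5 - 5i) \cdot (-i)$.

(a1*a2 - b1*b2) + (a1*b2 + b1*a2)i
= (0 - 5) + (5 + 0)i
= -5 + 5i


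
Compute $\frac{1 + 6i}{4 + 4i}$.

Multiply numerator and denominator by conjugate (4 - 4i):
= (1 + 6i)(4 - 4i) / (4^2 + 4^2)
= (28 + 20i) / 32
Divide through by 4: (7 + 5i) / 8
= 7/8 + (5/8)i


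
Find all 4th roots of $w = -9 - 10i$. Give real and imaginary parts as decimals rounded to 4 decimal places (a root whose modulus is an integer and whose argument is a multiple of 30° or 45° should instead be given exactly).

|w| = sqrt(181) ≈ 13.453624, arg(w) ≈ 228.012788°
Root modulus = sqrt(181)^(1/4) ≈ 1.915181
Root arguments: θ_k = (arg(w) + 360°k)/4 for k = 0, 1, ..., 3
Compute each root as (root modulus)(cos θ_k + i sin θ_k) using full-precision intermediates, then round to 4 decimal places.
Roots: 1.0430 + 1.6063i, -1.6063 + 1.0430i, -1.0430 - 1.6063i, 1.6063 - 1.0430i


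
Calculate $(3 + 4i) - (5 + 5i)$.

(3 - 5) + (4 - 5)i = -2 - i


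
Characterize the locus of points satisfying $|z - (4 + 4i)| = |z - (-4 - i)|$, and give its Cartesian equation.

|z - z1| = |z - z2| means z is equidistant from z1 and z2,
i.e. the perpendicular bisector of the segment from (4, 4) to (-4, -1) (midpoint (0, 3/2)).
With z = x + yi, square both sides:
(x - 4)^2 + (y - 4)^2 = (x - (-4))^2 + (y - (-1))^2
The x^2 and y^2 terms cancel: -16x + (-10)y = 17 - 32 = -15
Simplify: 16x + 10y = 15
Locus: Perpendicular bisector of the segment from (4, 4) to (-4, -1): the line 16x + 10y = 15


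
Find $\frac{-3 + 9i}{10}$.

Divisor is real, so divide each part by 10:
= -3/10 + (9/10)i


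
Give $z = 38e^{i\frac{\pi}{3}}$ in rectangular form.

a = r cos θ = 38 * 1/2 = 19
b = r sin θ = 38 * sqrt(3)/2 = 19*sqrt(3)
z = 19 + 19*sqrt(3)i


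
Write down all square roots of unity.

ω_k = e^(2πik/2) = cos(2πk/2) + i sin(2πk/2) for k = 0, 1, ..., 1
Roots: 1, -1


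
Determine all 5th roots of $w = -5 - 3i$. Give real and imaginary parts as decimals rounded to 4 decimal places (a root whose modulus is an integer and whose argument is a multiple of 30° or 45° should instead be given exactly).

|w| = sqrt(34) ≈ 5.830952, arg(w) ≈ 210.963757°
Root modulus = sqrt(34)^(1/5) ≈ 1.422813
Root arguments: θ_k = (arg(w) + 360°k)/5 for k = 0, 1, ..., 4
Compute each root as (root modulus)(cos θ_k + i sin θ_k) using full-precision intermediates, then round to 4 decimal places.
Roots: 1.0541 + 0.9556i, -0.5831 + 1.2979i, -1.4145 - 0.1535i, -0.2911 - 1.3927i, 1.2346 - 0.7073i


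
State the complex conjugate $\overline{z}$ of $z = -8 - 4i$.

If z = a + bi, then conjugate(z) = a - bi
conjugate(-8 - 4i) = -8 + 4i


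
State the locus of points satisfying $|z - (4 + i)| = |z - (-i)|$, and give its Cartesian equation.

|z - z1| = |z - z2| means z is equidistant from z1 and z2,
i.e. the perpendicular bisector of the segment from (4, 1) to (0, -1) (midpoint (2, 0)).
With z = x + yi, square both sides:
(x - 4)^2 + (y - 1)^2 = (x - 0)^2 + (y - (-1))^2
The x^2 and y^2 terms cancel: -8x + (-4)y = 1 - 17 = -16
Simplify: 2x + y = 4
Locus: Perpendicular bisector of the segment from (4, 1) to (0, -1): the line 2x + y = 4


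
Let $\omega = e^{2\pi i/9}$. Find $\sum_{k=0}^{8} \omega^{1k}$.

Let ζ = ω^1 = e^(2πi·1/9). Since 9 ∤ 1, ζ ≠ 1.
Sum = Σ_{k=0}^{8} ζ^k = (ζ^9 - 1)/(ζ - 1) = (ω^{1·9} - 1)/(ζ - 1) = (1 - 1)/(ζ - 1) = 0


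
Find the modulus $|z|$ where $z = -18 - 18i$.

|z| = sqrt(a^2 + b^2) = sqrt((-18)^2 + (-18)^2) = sqrt(648) = sqrt(648)


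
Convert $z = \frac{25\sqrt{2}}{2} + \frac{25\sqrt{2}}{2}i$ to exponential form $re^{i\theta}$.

r = |z| = sqrt((25*sqrt(2)/2)^2 + (25*sqrt(2)/2)^2) = sqrt(625/2 + 625/2) = sqrt(625) = 25
θ = arctan(b/a) = arctan(17.6777/17.6777) (quadrant-adjusted) = 45° = π/4
z = 25e^(i*π/4)


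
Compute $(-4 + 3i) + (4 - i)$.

(-4 + 4) + (3 + (-1))i = 2i


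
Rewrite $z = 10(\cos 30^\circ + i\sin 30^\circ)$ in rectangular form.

a = r cos θ = 10 * sqrt(3)/2 = 5*sqrt(3)
b = r sin θ = 10 * 1/2 = 5
z = 5*sqrt(3) + 5i


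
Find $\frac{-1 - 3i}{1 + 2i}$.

Multiply numerator and denominator by conjugate (1 - 2i):
= (-1 - 3i)(1 - 2i) / (1^2 + 2^2)
= (-7 - i) / 5
= -7/5 - (1/5)i


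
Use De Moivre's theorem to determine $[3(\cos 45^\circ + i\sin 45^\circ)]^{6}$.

By De Moivre: z^n = r^n(cos(nθ) + i sin(nθ))
= 3^6(cos(6*45°) + i sin(6*45°))
= 729(cos 270° + i sin 270°)
= -729i


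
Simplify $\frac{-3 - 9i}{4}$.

Divisor is real, so divide each part by 4:
= -3/4 - (9/4)i


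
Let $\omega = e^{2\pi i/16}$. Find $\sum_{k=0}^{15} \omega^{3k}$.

Let ζ = ω^3 = e^(2πi·3/16). Since 16 ∤ 3, ζ ≠ 1.
Sum = Σ_{k=0}^{15} ζ^k = (ζ^16 - 1)/(ζ - 1) = (ω^{3·16} - 1)/(ζ - 1) = (1 - 1)/(ζ - 1) = 0


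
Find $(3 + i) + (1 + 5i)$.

(3 + 1) + (1 + 5)i = 4 + 6i


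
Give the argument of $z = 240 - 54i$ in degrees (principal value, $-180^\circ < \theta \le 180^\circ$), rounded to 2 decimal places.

θ = arctan(b/a) = arctan(-54/240) (quadrant-adjusted) = -12.68°


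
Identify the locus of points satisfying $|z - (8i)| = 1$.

|z - z0| = r describes a circle centered at z0 with radius r
Here z0 = 8i and r = 1
Locus: Circle centered at (0, 8) with radius 1


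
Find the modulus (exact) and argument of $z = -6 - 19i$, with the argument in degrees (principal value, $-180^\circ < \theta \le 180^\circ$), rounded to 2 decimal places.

|z| = sqrt((-6)^2 + (-19)^2) = sqrt(397)
arg(z) = arctan(b/a) = arctan(-19/-6) (quadrant-adjusted) = -107.53°


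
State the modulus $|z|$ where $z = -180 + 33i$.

|z| = sqrt(a^2 + b^2) = sqrt((-180)^2 + 33^2) = sqrt(33489) = 183
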